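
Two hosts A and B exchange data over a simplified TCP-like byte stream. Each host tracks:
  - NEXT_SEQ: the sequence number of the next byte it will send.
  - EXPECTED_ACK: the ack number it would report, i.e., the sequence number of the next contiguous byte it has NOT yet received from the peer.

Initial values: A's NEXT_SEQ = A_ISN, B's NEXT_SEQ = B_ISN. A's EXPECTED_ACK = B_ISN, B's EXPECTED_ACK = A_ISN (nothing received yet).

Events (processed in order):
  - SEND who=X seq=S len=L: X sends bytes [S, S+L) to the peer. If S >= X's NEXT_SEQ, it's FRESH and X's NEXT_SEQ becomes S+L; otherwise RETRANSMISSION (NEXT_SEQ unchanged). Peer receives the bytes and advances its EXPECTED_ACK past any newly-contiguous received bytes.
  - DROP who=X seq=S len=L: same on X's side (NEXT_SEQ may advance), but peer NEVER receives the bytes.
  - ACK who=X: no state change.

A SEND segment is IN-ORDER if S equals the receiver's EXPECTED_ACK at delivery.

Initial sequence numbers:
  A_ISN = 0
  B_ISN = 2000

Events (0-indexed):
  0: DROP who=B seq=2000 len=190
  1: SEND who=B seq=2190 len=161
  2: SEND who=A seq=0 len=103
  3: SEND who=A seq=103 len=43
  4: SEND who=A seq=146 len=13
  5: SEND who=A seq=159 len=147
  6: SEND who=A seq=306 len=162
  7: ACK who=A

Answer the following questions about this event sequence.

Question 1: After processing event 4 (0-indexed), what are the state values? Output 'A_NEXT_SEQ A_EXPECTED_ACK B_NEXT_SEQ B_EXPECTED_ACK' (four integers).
After event 0: A_seq=0 A_ack=2000 B_seq=2190 B_ack=0
After event 1: A_seq=0 A_ack=2000 B_seq=2351 B_ack=0
After event 2: A_seq=103 A_ack=2000 B_seq=2351 B_ack=103
After event 3: A_seq=146 A_ack=2000 B_seq=2351 B_ack=146
After event 4: A_seq=159 A_ack=2000 B_seq=2351 B_ack=159

159 2000 2351 159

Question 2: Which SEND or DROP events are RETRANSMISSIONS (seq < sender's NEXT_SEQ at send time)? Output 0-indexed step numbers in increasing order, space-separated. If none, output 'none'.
Answer: none

Derivation:
Step 0: DROP seq=2000 -> fresh
Step 1: SEND seq=2190 -> fresh
Step 2: SEND seq=0 -> fresh
Step 3: SEND seq=103 -> fresh
Step 4: SEND seq=146 -> fresh
Step 5: SEND seq=159 -> fresh
Step 6: SEND seq=306 -> fresh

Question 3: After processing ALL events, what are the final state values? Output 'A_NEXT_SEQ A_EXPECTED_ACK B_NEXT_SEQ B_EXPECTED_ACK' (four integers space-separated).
After event 0: A_seq=0 A_ack=2000 B_seq=2190 B_ack=0
After event 1: A_seq=0 A_ack=2000 B_seq=2351 B_ack=0
After event 2: A_seq=103 A_ack=2000 B_seq=2351 B_ack=103
After event 3: A_seq=146 A_ack=2000 B_seq=2351 B_ack=146
After event 4: A_seq=159 A_ack=2000 B_seq=2351 B_ack=159
After event 5: A_seq=306 A_ack=2000 B_seq=2351 B_ack=306
After event 6: A_seq=468 A_ack=2000 B_seq=2351 B_ack=468
After event 7: A_seq=468 A_ack=2000 B_seq=2351 B_ack=468

Answer: 468 2000 2351 468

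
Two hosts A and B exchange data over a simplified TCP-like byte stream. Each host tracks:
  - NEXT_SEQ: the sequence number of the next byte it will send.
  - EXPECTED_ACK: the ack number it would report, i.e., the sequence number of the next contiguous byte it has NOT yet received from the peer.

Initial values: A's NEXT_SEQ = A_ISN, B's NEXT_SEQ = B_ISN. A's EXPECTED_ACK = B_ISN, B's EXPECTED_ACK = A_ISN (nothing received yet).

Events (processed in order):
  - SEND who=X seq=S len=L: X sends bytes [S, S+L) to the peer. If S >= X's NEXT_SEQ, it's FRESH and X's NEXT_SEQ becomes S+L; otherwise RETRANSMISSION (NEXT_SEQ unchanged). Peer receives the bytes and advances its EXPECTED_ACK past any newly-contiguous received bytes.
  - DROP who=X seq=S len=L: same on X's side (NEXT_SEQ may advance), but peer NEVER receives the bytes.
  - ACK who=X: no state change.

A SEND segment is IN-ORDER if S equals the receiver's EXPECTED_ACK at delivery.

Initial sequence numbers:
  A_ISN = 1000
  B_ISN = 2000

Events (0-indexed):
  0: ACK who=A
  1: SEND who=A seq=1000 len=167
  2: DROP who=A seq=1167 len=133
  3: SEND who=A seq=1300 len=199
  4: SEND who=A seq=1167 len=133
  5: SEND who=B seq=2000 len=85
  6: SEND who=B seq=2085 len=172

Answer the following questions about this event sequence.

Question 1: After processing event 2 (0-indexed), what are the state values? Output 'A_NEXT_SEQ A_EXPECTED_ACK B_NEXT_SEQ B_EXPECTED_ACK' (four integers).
After event 0: A_seq=1000 A_ack=2000 B_seq=2000 B_ack=1000
After event 1: A_seq=1167 A_ack=2000 B_seq=2000 B_ack=1167
After event 2: A_seq=1300 A_ack=2000 B_seq=2000 B_ack=1167

1300 2000 2000 1167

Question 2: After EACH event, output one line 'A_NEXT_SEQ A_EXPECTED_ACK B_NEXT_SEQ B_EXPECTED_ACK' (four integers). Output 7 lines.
1000 2000 2000 1000
1167 2000 2000 1167
1300 2000 2000 1167
1499 2000 2000 1167
1499 2000 2000 1499
1499 2085 2085 1499
1499 2257 2257 1499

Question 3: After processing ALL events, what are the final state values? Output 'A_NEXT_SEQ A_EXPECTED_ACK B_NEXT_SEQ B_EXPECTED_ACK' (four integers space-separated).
After event 0: A_seq=1000 A_ack=2000 B_seq=2000 B_ack=1000
After event 1: A_seq=1167 A_ack=2000 B_seq=2000 B_ack=1167
After event 2: A_seq=1300 A_ack=2000 B_seq=2000 B_ack=1167
After event 3: A_seq=1499 A_ack=2000 B_seq=2000 B_ack=1167
After event 4: A_seq=1499 A_ack=2000 B_seq=2000 B_ack=1499
After event 5: A_seq=1499 A_ack=2085 B_seq=2085 B_ack=1499
After event 6: A_seq=1499 A_ack=2257 B_seq=2257 B_ack=1499

Answer: 1499 2257 2257 1499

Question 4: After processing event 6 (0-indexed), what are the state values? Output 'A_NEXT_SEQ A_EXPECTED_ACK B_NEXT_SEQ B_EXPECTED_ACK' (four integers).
After event 0: A_seq=1000 A_ack=2000 B_seq=2000 B_ack=1000
After event 1: A_seq=1167 A_ack=2000 B_seq=2000 B_ack=1167
After event 2: A_seq=1300 A_ack=2000 B_seq=2000 B_ack=1167
After event 3: A_seq=1499 A_ack=2000 B_seq=2000 B_ack=1167
After event 4: A_seq=1499 A_ack=2000 B_seq=2000 B_ack=1499
After event 5: A_seq=1499 A_ack=2085 B_seq=2085 B_ack=1499
After event 6: A_seq=1499 A_ack=2257 B_seq=2257 B_ack=1499

1499 2257 2257 1499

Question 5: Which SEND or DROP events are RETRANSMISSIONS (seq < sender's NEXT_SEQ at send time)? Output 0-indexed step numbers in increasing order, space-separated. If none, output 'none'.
Answer: 4

Derivation:
Step 1: SEND seq=1000 -> fresh
Step 2: DROP seq=1167 -> fresh
Step 3: SEND seq=1300 -> fresh
Step 4: SEND seq=1167 -> retransmit
Step 5: SEND seq=2000 -> fresh
Step 6: SEND seq=2085 -> fresh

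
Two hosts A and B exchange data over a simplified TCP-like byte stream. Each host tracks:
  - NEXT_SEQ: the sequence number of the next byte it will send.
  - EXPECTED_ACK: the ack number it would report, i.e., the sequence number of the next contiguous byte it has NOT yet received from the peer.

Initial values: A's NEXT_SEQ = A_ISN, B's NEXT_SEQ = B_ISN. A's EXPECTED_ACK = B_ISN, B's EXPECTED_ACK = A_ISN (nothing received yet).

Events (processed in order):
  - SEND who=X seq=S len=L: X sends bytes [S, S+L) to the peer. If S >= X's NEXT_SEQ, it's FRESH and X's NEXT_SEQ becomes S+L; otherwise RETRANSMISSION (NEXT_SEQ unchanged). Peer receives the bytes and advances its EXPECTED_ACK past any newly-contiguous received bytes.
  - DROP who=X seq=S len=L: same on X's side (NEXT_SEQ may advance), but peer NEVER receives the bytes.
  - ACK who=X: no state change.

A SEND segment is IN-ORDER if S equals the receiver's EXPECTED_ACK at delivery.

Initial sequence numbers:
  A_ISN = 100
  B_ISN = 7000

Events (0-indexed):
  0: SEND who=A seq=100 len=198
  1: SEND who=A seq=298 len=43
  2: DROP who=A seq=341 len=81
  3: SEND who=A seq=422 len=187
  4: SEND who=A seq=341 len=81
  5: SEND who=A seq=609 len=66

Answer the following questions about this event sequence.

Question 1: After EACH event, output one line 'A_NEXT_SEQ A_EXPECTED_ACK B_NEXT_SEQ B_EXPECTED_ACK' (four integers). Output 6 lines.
298 7000 7000 298
341 7000 7000 341
422 7000 7000 341
609 7000 7000 341
609 7000 7000 609
675 7000 7000 675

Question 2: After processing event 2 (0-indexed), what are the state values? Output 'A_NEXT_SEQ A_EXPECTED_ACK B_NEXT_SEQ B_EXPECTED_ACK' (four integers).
After event 0: A_seq=298 A_ack=7000 B_seq=7000 B_ack=298
After event 1: A_seq=341 A_ack=7000 B_seq=7000 B_ack=341
After event 2: A_seq=422 A_ack=7000 B_seq=7000 B_ack=341

422 7000 7000 341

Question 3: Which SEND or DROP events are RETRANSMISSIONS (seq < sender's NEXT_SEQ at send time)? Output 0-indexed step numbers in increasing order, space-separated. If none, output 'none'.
Answer: 4

Derivation:
Step 0: SEND seq=100 -> fresh
Step 1: SEND seq=298 -> fresh
Step 2: DROP seq=341 -> fresh
Step 3: SEND seq=422 -> fresh
Step 4: SEND seq=341 -> retransmit
Step 5: SEND seq=609 -> fresh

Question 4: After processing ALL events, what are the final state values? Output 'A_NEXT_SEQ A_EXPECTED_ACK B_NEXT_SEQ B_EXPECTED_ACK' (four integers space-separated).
After event 0: A_seq=298 A_ack=7000 B_seq=7000 B_ack=298
After event 1: A_seq=341 A_ack=7000 B_seq=7000 B_ack=341
After event 2: A_seq=422 A_ack=7000 B_seq=7000 B_ack=341
After event 3: A_seq=609 A_ack=7000 B_seq=7000 B_ack=341
After event 4: A_seq=609 A_ack=7000 B_seq=7000 B_ack=609
After event 5: A_seq=675 A_ack=7000 B_seq=7000 B_ack=675

Answer: 675 7000 7000 675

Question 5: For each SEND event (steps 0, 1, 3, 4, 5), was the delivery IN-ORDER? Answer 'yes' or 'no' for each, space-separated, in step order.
Step 0: SEND seq=100 -> in-order
Step 1: SEND seq=298 -> in-order
Step 3: SEND seq=422 -> out-of-order
Step 4: SEND seq=341 -> in-order
Step 5: SEND seq=609 -> in-order

Answer: yes yes no yes yes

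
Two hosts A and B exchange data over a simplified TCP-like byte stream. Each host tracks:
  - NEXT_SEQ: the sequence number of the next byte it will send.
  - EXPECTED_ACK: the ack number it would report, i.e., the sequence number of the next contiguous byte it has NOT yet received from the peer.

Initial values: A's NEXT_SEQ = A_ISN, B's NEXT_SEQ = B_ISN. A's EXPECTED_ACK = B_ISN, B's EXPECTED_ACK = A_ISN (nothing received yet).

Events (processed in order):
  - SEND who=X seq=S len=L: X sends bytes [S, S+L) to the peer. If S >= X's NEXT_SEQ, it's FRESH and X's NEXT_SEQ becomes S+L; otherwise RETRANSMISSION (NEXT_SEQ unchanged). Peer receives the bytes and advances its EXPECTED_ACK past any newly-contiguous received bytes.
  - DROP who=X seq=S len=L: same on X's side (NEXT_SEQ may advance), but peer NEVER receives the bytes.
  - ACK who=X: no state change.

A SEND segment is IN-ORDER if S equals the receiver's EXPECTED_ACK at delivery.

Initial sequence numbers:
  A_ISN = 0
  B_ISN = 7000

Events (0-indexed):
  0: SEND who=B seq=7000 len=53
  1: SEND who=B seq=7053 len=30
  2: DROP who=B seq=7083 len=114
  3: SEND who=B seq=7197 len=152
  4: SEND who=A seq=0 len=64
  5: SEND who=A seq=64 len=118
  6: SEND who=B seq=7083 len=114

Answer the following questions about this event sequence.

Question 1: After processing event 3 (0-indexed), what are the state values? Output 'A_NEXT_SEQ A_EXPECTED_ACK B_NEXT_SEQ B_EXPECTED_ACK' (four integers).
After event 0: A_seq=0 A_ack=7053 B_seq=7053 B_ack=0
After event 1: A_seq=0 A_ack=7083 B_seq=7083 B_ack=0
After event 2: A_seq=0 A_ack=7083 B_seq=7197 B_ack=0
After event 3: A_seq=0 A_ack=7083 B_seq=7349 B_ack=0

0 7083 7349 0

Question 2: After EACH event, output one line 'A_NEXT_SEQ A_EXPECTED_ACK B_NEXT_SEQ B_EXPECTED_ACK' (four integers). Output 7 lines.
0 7053 7053 0
0 7083 7083 0
0 7083 7197 0
0 7083 7349 0
64 7083 7349 64
182 7083 7349 182
182 7349 7349 182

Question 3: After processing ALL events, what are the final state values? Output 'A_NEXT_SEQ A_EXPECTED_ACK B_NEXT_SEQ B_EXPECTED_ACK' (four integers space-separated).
After event 0: A_seq=0 A_ack=7053 B_seq=7053 B_ack=0
After event 1: A_seq=0 A_ack=7083 B_seq=7083 B_ack=0
After event 2: A_seq=0 A_ack=7083 B_seq=7197 B_ack=0
After event 3: A_seq=0 A_ack=7083 B_seq=7349 B_ack=0
After event 4: A_seq=64 A_ack=7083 B_seq=7349 B_ack=64
After event 5: A_seq=182 A_ack=7083 B_seq=7349 B_ack=182
After event 6: A_seq=182 A_ack=7349 B_seq=7349 B_ack=182

Answer: 182 7349 7349 182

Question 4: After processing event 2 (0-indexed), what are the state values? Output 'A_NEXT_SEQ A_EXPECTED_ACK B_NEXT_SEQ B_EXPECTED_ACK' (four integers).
After event 0: A_seq=0 A_ack=7053 B_seq=7053 B_ack=0
After event 1: A_seq=0 A_ack=7083 B_seq=7083 B_ack=0
After event 2: A_seq=0 A_ack=7083 B_seq=7197 B_ack=0

0 7083 7197 0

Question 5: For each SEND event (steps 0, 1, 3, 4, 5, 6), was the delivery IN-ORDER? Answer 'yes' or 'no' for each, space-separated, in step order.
Answer: yes yes no yes yes yes

Derivation:
Step 0: SEND seq=7000 -> in-order
Step 1: SEND seq=7053 -> in-order
Step 3: SEND seq=7197 -> out-of-order
Step 4: SEND seq=0 -> in-order
Step 5: SEND seq=64 -> in-order
Step 6: SEND seq=7083 -> in-order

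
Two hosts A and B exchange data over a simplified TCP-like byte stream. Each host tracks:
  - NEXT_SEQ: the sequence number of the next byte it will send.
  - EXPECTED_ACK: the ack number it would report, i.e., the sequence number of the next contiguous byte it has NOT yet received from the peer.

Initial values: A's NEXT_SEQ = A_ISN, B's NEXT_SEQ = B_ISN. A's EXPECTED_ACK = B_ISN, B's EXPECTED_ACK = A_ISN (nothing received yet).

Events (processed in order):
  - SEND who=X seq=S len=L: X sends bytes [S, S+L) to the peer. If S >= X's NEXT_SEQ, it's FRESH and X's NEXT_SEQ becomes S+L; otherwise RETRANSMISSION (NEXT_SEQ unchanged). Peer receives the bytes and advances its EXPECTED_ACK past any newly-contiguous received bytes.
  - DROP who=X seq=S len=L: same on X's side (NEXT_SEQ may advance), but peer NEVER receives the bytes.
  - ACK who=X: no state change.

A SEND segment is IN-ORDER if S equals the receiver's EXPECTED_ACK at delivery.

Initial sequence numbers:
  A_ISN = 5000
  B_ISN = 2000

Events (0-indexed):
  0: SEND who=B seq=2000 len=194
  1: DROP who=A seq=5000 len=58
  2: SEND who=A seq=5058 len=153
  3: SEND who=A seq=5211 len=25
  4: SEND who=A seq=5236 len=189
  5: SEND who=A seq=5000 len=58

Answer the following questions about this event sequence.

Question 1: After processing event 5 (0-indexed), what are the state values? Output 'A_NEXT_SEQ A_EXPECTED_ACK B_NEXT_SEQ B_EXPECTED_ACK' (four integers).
After event 0: A_seq=5000 A_ack=2194 B_seq=2194 B_ack=5000
After event 1: A_seq=5058 A_ack=2194 B_seq=2194 B_ack=5000
After event 2: A_seq=5211 A_ack=2194 B_seq=2194 B_ack=5000
After event 3: A_seq=5236 A_ack=2194 B_seq=2194 B_ack=5000
After event 4: A_seq=5425 A_ack=2194 B_seq=2194 B_ack=5000
After event 5: A_seq=5425 A_ack=2194 B_seq=2194 B_ack=5425

5425 2194 2194 5425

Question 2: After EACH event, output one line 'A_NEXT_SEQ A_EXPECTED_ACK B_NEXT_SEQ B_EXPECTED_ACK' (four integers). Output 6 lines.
5000 2194 2194 5000
5058 2194 2194 5000
5211 2194 2194 5000
5236 2194 2194 5000
5425 2194 2194 5000
5425 2194 2194 5425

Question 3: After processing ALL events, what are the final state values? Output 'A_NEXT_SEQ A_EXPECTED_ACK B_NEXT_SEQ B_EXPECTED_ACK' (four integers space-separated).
After event 0: A_seq=5000 A_ack=2194 B_seq=2194 B_ack=5000
After event 1: A_seq=5058 A_ack=2194 B_seq=2194 B_ack=5000
After event 2: A_seq=5211 A_ack=2194 B_seq=2194 B_ack=5000
After event 3: A_seq=5236 A_ack=2194 B_seq=2194 B_ack=5000
After event 4: A_seq=5425 A_ack=2194 B_seq=2194 B_ack=5000
After event 5: A_seq=5425 A_ack=2194 B_seq=2194 B_ack=5425

Answer: 5425 2194 2194 5425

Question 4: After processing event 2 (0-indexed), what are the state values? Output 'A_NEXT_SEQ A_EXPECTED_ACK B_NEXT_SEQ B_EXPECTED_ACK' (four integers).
After event 0: A_seq=5000 A_ack=2194 B_seq=2194 B_ack=5000
After event 1: A_seq=5058 A_ack=2194 B_seq=2194 B_ack=5000
After event 2: A_seq=5211 A_ack=2194 B_seq=2194 B_ack=5000

5211 2194 2194 5000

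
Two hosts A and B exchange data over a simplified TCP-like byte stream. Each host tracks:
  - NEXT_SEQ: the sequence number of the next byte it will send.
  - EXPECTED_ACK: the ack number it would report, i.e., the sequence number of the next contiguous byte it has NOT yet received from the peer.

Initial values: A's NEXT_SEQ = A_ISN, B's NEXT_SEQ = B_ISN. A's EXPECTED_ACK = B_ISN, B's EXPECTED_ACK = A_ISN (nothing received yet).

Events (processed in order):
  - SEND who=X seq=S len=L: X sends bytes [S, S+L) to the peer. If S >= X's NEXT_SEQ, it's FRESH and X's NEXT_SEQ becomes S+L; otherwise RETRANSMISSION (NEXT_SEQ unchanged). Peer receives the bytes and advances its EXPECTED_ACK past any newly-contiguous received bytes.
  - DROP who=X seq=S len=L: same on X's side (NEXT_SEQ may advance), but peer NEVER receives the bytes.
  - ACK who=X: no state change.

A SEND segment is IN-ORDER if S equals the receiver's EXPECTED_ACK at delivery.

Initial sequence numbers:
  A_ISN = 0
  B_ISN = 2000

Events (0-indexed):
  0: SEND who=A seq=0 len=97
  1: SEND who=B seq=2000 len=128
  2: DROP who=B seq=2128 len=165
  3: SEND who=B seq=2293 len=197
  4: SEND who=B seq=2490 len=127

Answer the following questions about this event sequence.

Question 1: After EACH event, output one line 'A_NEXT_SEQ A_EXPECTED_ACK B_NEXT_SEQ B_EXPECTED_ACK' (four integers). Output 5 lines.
97 2000 2000 97
97 2128 2128 97
97 2128 2293 97
97 2128 2490 97
97 2128 2617 97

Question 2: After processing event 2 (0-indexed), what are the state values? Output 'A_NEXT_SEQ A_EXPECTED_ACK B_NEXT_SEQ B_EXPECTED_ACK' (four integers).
After event 0: A_seq=97 A_ack=2000 B_seq=2000 B_ack=97
After event 1: A_seq=97 A_ack=2128 B_seq=2128 B_ack=97
After event 2: A_seq=97 A_ack=2128 B_seq=2293 B_ack=97

97 2128 2293 97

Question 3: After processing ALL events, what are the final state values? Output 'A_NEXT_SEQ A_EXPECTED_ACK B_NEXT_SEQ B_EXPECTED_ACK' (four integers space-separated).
Answer: 97 2128 2617 97

Derivation:
After event 0: A_seq=97 A_ack=2000 B_seq=2000 B_ack=97
After event 1: A_seq=97 A_ack=2128 B_seq=2128 B_ack=97
After event 2: A_seq=97 A_ack=2128 B_seq=2293 B_ack=97
After event 3: A_seq=97 A_ack=2128 B_seq=2490 B_ack=97
After event 4: A_seq=97 A_ack=2128 B_seq=2617 B_ack=97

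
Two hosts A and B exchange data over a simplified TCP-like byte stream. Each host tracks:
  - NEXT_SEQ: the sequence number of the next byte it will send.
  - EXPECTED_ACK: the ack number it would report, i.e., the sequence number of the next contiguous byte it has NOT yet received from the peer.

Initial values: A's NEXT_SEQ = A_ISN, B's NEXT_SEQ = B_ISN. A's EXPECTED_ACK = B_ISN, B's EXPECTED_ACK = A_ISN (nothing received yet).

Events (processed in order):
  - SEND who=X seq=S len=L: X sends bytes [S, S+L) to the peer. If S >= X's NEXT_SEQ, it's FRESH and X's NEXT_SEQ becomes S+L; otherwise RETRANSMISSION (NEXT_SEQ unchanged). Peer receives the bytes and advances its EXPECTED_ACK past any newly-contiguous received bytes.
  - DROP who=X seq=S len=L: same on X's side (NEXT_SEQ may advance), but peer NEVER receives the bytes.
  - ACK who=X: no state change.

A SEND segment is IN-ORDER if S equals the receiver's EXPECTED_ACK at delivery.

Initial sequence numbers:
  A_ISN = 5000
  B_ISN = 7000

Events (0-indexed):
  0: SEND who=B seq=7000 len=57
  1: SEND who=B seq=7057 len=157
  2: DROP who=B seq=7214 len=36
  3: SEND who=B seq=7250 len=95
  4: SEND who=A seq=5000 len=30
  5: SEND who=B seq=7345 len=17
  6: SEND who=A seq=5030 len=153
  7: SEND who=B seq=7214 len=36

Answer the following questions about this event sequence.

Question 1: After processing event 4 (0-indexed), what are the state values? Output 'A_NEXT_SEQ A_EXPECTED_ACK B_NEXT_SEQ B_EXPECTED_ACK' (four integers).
After event 0: A_seq=5000 A_ack=7057 B_seq=7057 B_ack=5000
After event 1: A_seq=5000 A_ack=7214 B_seq=7214 B_ack=5000
After event 2: A_seq=5000 A_ack=7214 B_seq=7250 B_ack=5000
After event 3: A_seq=5000 A_ack=7214 B_seq=7345 B_ack=5000
After event 4: A_seq=5030 A_ack=7214 B_seq=7345 B_ack=5030

5030 7214 7345 5030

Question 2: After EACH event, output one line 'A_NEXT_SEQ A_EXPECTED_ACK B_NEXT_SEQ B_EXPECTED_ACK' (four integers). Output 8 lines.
5000 7057 7057 5000
5000 7214 7214 5000
5000 7214 7250 5000
5000 7214 7345 5000
5030 7214 7345 5030
5030 7214 7362 5030
5183 7214 7362 5183
5183 7362 7362 5183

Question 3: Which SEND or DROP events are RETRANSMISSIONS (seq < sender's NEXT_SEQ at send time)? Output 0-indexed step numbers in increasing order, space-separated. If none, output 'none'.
Answer: 7

Derivation:
Step 0: SEND seq=7000 -> fresh
Step 1: SEND seq=7057 -> fresh
Step 2: DROP seq=7214 -> fresh
Step 3: SEND seq=7250 -> fresh
Step 4: SEND seq=5000 -> fresh
Step 5: SEND seq=7345 -> fresh
Step 6: SEND seq=5030 -> fresh
Step 7: SEND seq=7214 -> retransmit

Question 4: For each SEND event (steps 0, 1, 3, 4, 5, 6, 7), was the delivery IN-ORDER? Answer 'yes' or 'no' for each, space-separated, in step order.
Answer: yes yes no yes no yes yes

Derivation:
Step 0: SEND seq=7000 -> in-order
Step 1: SEND seq=7057 -> in-order
Step 3: SEND seq=7250 -> out-of-order
Step 4: SEND seq=5000 -> in-order
Step 5: SEND seq=7345 -> out-of-order
Step 6: SEND seq=5030 -> in-order
Step 7: SEND seq=7214 -> in-order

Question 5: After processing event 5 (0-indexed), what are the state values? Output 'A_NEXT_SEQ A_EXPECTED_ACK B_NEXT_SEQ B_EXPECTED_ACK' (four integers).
After event 0: A_seq=5000 A_ack=7057 B_seq=7057 B_ack=5000
After event 1: A_seq=5000 A_ack=7214 B_seq=7214 B_ack=5000
After event 2: A_seq=5000 A_ack=7214 B_seq=7250 B_ack=5000
After event 3: A_seq=5000 A_ack=7214 B_seq=7345 B_ack=5000
After event 4: A_seq=5030 A_ack=7214 B_seq=7345 B_ack=5030
After event 5: A_seq=5030 A_ack=7214 B_seq=7362 B_ack=5030

5030 7214 7362 5030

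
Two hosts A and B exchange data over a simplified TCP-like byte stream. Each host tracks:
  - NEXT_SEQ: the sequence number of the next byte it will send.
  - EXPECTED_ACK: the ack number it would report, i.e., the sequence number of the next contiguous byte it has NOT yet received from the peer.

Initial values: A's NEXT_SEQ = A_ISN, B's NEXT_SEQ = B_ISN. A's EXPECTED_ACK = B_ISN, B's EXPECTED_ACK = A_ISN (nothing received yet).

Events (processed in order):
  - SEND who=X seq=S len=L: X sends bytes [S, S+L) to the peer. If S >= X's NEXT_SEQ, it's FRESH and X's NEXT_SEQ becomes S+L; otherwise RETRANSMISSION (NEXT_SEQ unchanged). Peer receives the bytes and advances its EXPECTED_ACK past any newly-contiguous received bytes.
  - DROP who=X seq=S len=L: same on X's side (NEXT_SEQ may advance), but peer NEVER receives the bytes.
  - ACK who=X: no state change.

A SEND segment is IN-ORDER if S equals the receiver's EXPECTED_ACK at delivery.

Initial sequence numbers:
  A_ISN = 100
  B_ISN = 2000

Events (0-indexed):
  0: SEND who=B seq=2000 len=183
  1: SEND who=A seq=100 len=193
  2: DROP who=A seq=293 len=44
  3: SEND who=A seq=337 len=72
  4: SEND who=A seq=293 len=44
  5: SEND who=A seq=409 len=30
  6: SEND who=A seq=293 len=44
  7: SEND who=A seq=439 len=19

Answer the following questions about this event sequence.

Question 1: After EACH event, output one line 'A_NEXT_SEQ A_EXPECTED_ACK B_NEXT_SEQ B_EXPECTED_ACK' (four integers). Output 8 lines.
100 2183 2183 100
293 2183 2183 293
337 2183 2183 293
409 2183 2183 293
409 2183 2183 409
439 2183 2183 439
439 2183 2183 439
458 2183 2183 458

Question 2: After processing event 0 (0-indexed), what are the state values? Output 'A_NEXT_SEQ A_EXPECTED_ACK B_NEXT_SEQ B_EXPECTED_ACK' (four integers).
After event 0: A_seq=100 A_ack=2183 B_seq=2183 B_ack=100

100 2183 2183 100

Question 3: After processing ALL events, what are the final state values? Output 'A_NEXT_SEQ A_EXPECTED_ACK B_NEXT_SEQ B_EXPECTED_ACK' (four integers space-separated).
After event 0: A_seq=100 A_ack=2183 B_seq=2183 B_ack=100
After event 1: A_seq=293 A_ack=2183 B_seq=2183 B_ack=293
After event 2: A_seq=337 A_ack=2183 B_seq=2183 B_ack=293
After event 3: A_seq=409 A_ack=2183 B_seq=2183 B_ack=293
After event 4: A_seq=409 A_ack=2183 B_seq=2183 B_ack=409
After event 5: A_seq=439 A_ack=2183 B_seq=2183 B_ack=439
After event 6: A_seq=439 A_ack=2183 B_seq=2183 B_ack=439
After event 7: A_seq=458 A_ack=2183 B_seq=2183 B_ack=458

Answer: 458 2183 2183 458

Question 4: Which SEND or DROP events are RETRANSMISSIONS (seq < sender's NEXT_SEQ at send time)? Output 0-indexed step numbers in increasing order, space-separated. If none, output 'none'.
Answer: 4 6

Derivation:
Step 0: SEND seq=2000 -> fresh
Step 1: SEND seq=100 -> fresh
Step 2: DROP seq=293 -> fresh
Step 3: SEND seq=337 -> fresh
Step 4: SEND seq=293 -> retransmit
Step 5: SEND seq=409 -> fresh
Step 6: SEND seq=293 -> retransmit
Step 7: SEND seq=439 -> fresh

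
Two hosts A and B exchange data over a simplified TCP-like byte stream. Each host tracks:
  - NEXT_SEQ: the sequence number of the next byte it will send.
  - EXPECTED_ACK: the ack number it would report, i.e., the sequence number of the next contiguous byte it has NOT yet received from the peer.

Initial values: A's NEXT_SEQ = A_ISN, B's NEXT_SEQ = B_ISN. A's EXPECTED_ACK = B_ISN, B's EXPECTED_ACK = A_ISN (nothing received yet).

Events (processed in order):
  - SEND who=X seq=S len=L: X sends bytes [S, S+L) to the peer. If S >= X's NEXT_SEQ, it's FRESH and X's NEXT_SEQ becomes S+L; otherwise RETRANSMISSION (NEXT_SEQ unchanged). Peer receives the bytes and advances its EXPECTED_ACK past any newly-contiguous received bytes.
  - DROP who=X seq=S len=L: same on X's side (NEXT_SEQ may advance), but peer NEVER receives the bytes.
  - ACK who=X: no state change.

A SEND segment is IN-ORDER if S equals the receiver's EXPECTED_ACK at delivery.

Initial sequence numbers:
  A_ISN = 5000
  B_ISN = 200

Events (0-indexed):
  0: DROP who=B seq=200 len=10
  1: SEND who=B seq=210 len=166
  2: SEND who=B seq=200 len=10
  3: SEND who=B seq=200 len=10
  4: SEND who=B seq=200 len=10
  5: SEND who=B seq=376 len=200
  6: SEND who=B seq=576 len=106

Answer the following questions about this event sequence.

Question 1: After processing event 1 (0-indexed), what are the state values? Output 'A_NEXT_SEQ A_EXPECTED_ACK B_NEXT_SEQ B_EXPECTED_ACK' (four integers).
After event 0: A_seq=5000 A_ack=200 B_seq=210 B_ack=5000
After event 1: A_seq=5000 A_ack=200 B_seq=376 B_ack=5000

5000 200 376 5000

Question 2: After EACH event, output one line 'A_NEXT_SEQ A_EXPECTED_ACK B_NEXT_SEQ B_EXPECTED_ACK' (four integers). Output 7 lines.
5000 200 210 5000
5000 200 376 5000
5000 376 376 5000
5000 376 376 5000
5000 376 376 5000
5000 576 576 5000
5000 682 682 5000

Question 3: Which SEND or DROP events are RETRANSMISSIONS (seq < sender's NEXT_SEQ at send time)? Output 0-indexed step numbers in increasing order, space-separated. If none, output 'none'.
Step 0: DROP seq=200 -> fresh
Step 1: SEND seq=210 -> fresh
Step 2: SEND seq=200 -> retransmit
Step 3: SEND seq=200 -> retransmit
Step 4: SEND seq=200 -> retransmit
Step 5: SEND seq=376 -> fresh
Step 6: SEND seq=576 -> fresh

Answer: 2 3 4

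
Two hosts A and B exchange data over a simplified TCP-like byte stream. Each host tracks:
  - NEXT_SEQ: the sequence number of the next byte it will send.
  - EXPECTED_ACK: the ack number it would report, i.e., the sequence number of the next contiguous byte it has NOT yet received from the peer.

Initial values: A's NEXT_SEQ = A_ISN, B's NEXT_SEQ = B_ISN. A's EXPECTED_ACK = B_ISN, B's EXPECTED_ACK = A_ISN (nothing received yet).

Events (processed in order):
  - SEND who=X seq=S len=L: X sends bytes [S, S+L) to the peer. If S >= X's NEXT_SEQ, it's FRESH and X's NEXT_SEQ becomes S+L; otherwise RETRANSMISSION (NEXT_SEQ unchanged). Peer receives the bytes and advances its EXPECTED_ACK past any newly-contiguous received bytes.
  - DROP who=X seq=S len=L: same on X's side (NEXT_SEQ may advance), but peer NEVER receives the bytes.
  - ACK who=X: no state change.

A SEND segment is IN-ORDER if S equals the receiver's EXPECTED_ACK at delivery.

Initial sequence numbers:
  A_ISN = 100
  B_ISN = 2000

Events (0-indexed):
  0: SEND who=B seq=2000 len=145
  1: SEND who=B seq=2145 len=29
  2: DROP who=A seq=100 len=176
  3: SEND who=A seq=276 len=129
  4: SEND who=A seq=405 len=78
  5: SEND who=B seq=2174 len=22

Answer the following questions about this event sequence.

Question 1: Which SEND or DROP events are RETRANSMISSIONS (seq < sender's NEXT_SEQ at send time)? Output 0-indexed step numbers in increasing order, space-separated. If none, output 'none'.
Answer: none

Derivation:
Step 0: SEND seq=2000 -> fresh
Step 1: SEND seq=2145 -> fresh
Step 2: DROP seq=100 -> fresh
Step 3: SEND seq=276 -> fresh
Step 4: SEND seq=405 -> fresh
Step 5: SEND seq=2174 -> fresh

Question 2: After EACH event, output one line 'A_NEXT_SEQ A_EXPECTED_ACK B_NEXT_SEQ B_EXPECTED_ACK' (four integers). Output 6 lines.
100 2145 2145 100
100 2174 2174 100
276 2174 2174 100
405 2174 2174 100
483 2174 2174 100
483 2196 2196 100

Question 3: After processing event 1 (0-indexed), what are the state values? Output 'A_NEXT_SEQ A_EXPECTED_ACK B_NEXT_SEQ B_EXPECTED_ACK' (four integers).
After event 0: A_seq=100 A_ack=2145 B_seq=2145 B_ack=100
After event 1: A_seq=100 A_ack=2174 B_seq=2174 B_ack=100

100 2174 2174 100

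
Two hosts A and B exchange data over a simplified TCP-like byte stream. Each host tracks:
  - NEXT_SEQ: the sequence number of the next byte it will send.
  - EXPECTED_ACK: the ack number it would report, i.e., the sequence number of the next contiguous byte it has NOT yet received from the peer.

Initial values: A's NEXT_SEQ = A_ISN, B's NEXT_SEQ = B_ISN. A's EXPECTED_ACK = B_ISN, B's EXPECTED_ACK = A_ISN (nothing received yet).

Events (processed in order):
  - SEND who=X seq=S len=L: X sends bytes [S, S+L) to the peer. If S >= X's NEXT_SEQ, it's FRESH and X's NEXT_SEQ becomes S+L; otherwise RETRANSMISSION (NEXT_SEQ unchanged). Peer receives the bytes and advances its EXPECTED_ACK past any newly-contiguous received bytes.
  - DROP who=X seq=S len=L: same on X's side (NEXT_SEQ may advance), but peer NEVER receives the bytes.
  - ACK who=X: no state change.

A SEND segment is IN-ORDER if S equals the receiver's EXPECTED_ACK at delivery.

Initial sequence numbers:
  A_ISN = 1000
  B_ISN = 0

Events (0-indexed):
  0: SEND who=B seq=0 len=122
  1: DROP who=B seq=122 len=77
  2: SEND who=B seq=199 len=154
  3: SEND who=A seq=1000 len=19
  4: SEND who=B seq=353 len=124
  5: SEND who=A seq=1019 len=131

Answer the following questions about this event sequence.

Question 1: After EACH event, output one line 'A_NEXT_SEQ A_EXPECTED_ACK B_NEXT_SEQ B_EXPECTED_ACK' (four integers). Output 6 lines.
1000 122 122 1000
1000 122 199 1000
1000 122 353 1000
1019 122 353 1019
1019 122 477 1019
1150 122 477 1150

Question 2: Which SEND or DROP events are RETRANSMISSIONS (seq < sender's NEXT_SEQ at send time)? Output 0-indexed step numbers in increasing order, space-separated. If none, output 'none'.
Step 0: SEND seq=0 -> fresh
Step 1: DROP seq=122 -> fresh
Step 2: SEND seq=199 -> fresh
Step 3: SEND seq=1000 -> fresh
Step 4: SEND seq=353 -> fresh
Step 5: SEND seq=1019 -> fresh

Answer: none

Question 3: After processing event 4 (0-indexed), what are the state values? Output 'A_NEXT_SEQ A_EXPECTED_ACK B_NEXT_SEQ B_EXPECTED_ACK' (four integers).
After event 0: A_seq=1000 A_ack=122 B_seq=122 B_ack=1000
After event 1: A_seq=1000 A_ack=122 B_seq=199 B_ack=1000
After event 2: A_seq=1000 A_ack=122 B_seq=353 B_ack=1000
After event 3: A_seq=1019 A_ack=122 B_seq=353 B_ack=1019
After event 4: A_seq=1019 A_ack=122 B_seq=477 B_ack=1019

1019 122 477 1019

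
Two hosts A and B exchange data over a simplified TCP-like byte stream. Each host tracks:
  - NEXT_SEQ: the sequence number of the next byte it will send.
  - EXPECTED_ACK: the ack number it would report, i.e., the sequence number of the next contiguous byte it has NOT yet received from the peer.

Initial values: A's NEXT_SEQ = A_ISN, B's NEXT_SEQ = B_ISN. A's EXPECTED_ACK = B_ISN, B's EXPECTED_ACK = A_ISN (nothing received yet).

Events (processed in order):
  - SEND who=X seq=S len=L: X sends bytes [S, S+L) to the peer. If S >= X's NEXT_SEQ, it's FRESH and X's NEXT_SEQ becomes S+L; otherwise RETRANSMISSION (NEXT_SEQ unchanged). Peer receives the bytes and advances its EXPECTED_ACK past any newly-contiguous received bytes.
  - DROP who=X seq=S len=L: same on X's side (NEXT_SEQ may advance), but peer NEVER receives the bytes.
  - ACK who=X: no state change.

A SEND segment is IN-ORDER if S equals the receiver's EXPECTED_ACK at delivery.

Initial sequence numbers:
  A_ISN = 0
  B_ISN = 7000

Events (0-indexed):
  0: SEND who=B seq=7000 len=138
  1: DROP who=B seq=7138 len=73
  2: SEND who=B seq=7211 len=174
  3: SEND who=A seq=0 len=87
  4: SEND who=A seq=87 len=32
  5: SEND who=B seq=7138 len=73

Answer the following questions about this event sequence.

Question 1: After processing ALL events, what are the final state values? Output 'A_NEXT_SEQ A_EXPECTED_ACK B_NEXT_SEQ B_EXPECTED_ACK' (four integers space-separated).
After event 0: A_seq=0 A_ack=7138 B_seq=7138 B_ack=0
After event 1: A_seq=0 A_ack=7138 B_seq=7211 B_ack=0
After event 2: A_seq=0 A_ack=7138 B_seq=7385 B_ack=0
After event 3: A_seq=87 A_ack=7138 B_seq=7385 B_ack=87
After event 4: A_seq=119 A_ack=7138 B_seq=7385 B_ack=119
After event 5: A_seq=119 A_ack=7385 B_seq=7385 B_ack=119

Answer: 119 7385 7385 119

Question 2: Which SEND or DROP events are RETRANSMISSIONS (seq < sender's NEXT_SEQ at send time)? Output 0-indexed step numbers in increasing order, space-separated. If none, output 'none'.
Step 0: SEND seq=7000 -> fresh
Step 1: DROP seq=7138 -> fresh
Step 2: SEND seq=7211 -> fresh
Step 3: SEND seq=0 -> fresh
Step 4: SEND seq=87 -> fresh
Step 5: SEND seq=7138 -> retransmit

Answer: 5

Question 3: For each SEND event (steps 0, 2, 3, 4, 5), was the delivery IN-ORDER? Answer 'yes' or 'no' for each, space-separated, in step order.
Step 0: SEND seq=7000 -> in-order
Step 2: SEND seq=7211 -> out-of-order
Step 3: SEND seq=0 -> in-order
Step 4: SEND seq=87 -> in-order
Step 5: SEND seq=7138 -> in-order

Answer: yes no yes yes yes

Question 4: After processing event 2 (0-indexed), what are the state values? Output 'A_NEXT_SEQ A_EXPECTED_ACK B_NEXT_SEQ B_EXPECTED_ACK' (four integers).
After event 0: A_seq=0 A_ack=7138 B_seq=7138 B_ack=0
After event 1: A_seq=0 A_ack=7138 B_seq=7211 B_ack=0
After event 2: A_seq=0 A_ack=7138 B_seq=7385 B_ack=0

0 7138 7385 0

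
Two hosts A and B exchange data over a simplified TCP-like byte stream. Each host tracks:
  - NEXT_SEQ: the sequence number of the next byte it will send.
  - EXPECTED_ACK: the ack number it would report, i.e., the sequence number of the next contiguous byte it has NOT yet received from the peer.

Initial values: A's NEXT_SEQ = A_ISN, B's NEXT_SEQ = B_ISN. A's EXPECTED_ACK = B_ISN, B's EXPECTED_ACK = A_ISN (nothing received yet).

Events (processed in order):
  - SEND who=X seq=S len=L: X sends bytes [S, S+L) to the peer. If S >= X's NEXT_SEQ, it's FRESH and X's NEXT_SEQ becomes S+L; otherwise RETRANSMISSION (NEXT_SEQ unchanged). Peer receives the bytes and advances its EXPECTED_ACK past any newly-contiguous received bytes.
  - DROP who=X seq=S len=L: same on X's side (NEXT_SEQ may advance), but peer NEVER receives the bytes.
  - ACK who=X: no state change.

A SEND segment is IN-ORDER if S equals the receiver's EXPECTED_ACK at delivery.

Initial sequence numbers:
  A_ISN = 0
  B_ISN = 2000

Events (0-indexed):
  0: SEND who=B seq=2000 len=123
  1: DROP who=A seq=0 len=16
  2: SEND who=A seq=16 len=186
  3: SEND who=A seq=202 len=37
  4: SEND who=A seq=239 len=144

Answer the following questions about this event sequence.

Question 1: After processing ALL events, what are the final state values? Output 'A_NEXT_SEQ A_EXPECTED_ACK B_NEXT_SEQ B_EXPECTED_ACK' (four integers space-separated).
After event 0: A_seq=0 A_ack=2123 B_seq=2123 B_ack=0
After event 1: A_seq=16 A_ack=2123 B_seq=2123 B_ack=0
After event 2: A_seq=202 A_ack=2123 B_seq=2123 B_ack=0
After event 3: A_seq=239 A_ack=2123 B_seq=2123 B_ack=0
After event 4: A_seq=383 A_ack=2123 B_seq=2123 B_ack=0

Answer: 383 2123 2123 0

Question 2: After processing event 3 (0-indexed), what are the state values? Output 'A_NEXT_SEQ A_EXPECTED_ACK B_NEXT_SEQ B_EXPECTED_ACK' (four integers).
After event 0: A_seq=0 A_ack=2123 B_seq=2123 B_ack=0
After event 1: A_seq=16 A_ack=2123 B_seq=2123 B_ack=0
After event 2: A_seq=202 A_ack=2123 B_seq=2123 B_ack=0
After event 3: A_seq=239 A_ack=2123 B_seq=2123 B_ack=0

239 2123 2123 0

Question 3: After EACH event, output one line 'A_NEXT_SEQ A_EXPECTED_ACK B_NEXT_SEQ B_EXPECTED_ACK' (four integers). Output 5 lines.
0 2123 2123 0
16 2123 2123 0
202 2123 2123 0
239 2123 2123 0
383 2123 2123 0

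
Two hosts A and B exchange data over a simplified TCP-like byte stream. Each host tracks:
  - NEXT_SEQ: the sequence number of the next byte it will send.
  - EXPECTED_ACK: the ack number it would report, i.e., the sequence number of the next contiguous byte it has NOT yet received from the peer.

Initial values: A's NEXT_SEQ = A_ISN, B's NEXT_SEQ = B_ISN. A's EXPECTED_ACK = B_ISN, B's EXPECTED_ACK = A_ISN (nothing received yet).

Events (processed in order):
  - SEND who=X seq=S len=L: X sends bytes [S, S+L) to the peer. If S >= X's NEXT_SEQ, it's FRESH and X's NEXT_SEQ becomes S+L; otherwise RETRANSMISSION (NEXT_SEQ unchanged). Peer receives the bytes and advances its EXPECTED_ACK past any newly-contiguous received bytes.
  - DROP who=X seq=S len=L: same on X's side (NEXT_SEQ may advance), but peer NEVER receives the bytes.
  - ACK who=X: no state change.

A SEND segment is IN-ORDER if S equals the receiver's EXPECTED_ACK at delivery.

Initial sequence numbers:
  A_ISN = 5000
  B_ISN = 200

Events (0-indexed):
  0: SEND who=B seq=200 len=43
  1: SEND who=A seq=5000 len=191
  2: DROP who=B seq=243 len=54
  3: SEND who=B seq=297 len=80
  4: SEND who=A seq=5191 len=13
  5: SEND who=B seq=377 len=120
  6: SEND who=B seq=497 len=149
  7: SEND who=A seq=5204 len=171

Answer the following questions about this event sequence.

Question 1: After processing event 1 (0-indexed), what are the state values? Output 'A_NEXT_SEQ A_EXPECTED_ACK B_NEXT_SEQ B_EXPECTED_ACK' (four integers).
After event 0: A_seq=5000 A_ack=243 B_seq=243 B_ack=5000
After event 1: A_seq=5191 A_ack=243 B_seq=243 B_ack=5191

5191 243 243 5191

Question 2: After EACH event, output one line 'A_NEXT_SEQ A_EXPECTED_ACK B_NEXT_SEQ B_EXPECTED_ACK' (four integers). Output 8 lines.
5000 243 243 5000
5191 243 243 5191
5191 243 297 5191
5191 243 377 5191
5204 243 377 5204
5204 243 497 5204
5204 243 646 5204
5375 243 646 5375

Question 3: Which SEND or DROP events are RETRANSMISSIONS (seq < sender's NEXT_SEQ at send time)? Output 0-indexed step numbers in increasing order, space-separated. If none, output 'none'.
Step 0: SEND seq=200 -> fresh
Step 1: SEND seq=5000 -> fresh
Step 2: DROP seq=243 -> fresh
Step 3: SEND seq=297 -> fresh
Step 4: SEND seq=5191 -> fresh
Step 5: SEND seq=377 -> fresh
Step 6: SEND seq=497 -> fresh
Step 7: SEND seq=5204 -> fresh

Answer: none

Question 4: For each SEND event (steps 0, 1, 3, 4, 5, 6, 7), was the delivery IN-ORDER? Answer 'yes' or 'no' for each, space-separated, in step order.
Answer: yes yes no yes no no yes

Derivation:
Step 0: SEND seq=200 -> in-order
Step 1: SEND seq=5000 -> in-order
Step 3: SEND seq=297 -> out-of-order
Step 4: SEND seq=5191 -> in-order
Step 5: SEND seq=377 -> out-of-order
Step 6: SEND seq=497 -> out-of-order
Step 7: SEND seq=5204 -> in-order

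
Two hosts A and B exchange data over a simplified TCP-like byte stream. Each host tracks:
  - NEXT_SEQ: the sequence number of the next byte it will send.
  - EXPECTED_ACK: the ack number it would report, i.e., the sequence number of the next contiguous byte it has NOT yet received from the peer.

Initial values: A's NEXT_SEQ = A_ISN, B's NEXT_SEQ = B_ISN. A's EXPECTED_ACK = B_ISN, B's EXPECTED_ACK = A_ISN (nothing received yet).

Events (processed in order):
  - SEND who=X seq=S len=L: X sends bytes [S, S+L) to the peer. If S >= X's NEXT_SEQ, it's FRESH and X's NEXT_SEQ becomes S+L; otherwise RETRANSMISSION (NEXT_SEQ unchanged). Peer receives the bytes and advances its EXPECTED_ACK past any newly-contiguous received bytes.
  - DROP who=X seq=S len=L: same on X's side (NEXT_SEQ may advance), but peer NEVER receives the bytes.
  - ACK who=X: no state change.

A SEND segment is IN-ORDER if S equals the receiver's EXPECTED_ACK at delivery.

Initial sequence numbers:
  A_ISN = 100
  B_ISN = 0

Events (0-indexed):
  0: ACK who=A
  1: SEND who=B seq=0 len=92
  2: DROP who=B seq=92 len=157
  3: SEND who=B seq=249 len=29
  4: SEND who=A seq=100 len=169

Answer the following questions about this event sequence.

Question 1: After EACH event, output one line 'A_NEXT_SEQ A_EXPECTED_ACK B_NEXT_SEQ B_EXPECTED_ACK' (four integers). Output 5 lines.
100 0 0 100
100 92 92 100
100 92 249 100
100 92 278 100
269 92 278 269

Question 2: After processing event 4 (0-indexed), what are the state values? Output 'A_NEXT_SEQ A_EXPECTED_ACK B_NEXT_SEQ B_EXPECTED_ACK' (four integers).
After event 0: A_seq=100 A_ack=0 B_seq=0 B_ack=100
After event 1: A_seq=100 A_ack=92 B_seq=92 B_ack=100
After event 2: A_seq=100 A_ack=92 B_seq=249 B_ack=100
After event 3: A_seq=100 A_ack=92 B_seq=278 B_ack=100
After event 4: A_seq=269 A_ack=92 B_seq=278 B_ack=269

269 92 278 269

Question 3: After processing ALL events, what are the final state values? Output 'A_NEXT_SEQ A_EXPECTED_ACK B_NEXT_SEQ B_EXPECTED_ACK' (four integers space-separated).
Answer: 269 92 278 269

Derivation:
After event 0: A_seq=100 A_ack=0 B_seq=0 B_ack=100
After event 1: A_seq=100 A_ack=92 B_seq=92 B_ack=100
After event 2: A_seq=100 A_ack=92 B_seq=249 B_ack=100
After event 3: A_seq=100 A_ack=92 B_seq=278 B_ack=100
After event 4: A_seq=269 A_ack=92 B_seq=278 B_ack=269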